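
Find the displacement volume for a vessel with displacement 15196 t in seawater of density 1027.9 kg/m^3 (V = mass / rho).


Formula: V = mass / rho
Step 1 — convert tonnes to kg: 15196 t * 1000 = 15196000 kg
Step 2 — V = 15196000 / 1027.9 ≈ 14784 m^3 (5 s.f.)

14784 m^3


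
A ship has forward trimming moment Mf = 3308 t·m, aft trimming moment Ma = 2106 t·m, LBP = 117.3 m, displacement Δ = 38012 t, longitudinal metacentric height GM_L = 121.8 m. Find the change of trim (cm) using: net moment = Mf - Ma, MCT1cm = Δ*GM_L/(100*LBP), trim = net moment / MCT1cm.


Formula: net trimming moment = Mf - Ma; MCT1cm = Δ*GM_L/(100*LBP); trim = net moment / MCT1cm
Step 1 — net trimming moment = 3308 - 2106 = 1202 t·m
Step 2 — MCT1cm = 38012 * 121.8 / (100 * 117.3) = 394.7026 t·m/cm
Step 3 — trim = 1202 / 394.7026 ≈ 3.0453 cm (5 s.f.)

3.0453 cm


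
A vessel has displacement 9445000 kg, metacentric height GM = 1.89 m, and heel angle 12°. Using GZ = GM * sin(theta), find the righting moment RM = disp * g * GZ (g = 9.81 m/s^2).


Formula: GZ = GM * sin(theta); RM = disp * g * GZ
Step 1 — GZ = 1.89 * sin(12°) = 1.89 * 0.207912 = 0.392954 m
Step 2 — RM = 9445000 * 9.81 * 0.392954 ≈ 36409000 N·m (5 s.f.)

36409000 N·m


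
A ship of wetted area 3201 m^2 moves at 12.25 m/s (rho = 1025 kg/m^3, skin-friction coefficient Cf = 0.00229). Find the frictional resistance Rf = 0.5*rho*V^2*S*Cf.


Formula: Rf = 0.5 * rho * V^2 * S * Cf
Step 1 — V^2 = 12.25^2 = 150.0625
Step 2 — 0.5 * rho * V^2 = 0.5 * 1025 * 150.0625 = 76907.03125
Step 3 — Rf = 76907.03125 * 3201 * 0.00229 ≈ 563750 N (5 s.f.)

563750 N


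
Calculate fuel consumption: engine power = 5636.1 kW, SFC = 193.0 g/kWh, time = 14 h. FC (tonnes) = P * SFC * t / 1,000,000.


Formula: FC (tonnes) = P * SFC * t / 1,000,000
Step 1 — P * SFC * t = 5636.1 * 193.0 * 14 = 15228742.2 g
Step 2 — FC (tonnes) = 15228742.2 / 1,000,000 ≈ 15.229 tonnes (5 s.f.)

15.229 tonnes


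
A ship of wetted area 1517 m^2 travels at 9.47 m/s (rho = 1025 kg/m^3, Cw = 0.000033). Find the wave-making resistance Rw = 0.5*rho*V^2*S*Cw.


Formula: Rw = 0.5 * rho * V^2 * S * Cw
Step 1 — V^2 = 9.47^2 = 89.6809
Step 2 — 0.5 * rho * V^2 = 0.5 * 1025 * 89.6809 = 45961.46125
Step 3 — Rw = 45961.46125 * 1517 * 0.000033 ≈ 2300.9 N (5 s.f.)

2300.9 N


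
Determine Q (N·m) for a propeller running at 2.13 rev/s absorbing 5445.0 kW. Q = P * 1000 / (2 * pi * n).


Formula: Q = P_W / (2 * pi * n)
Step 1 — P_W = 5445.0 kW * 1000 = 5445000.0 W
Step 2 — 2 * pi * n = 2 * pi * 2.13 = 13.383185
Step 3 — Q = 5445000.0 / 13.383185 ≈ 406850 N·m (5 s.f.)

406850 N·m


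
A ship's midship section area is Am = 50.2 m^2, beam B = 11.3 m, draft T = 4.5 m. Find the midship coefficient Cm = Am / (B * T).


Formula: Cm = Am / (B * T)
Step 1 — B * T = 11.3 * 4.5 = 50.85 m^2
Step 2 — Cm = 50.2 / 50.85 ≈ 0.98722 (5 s.f.)

0.98722


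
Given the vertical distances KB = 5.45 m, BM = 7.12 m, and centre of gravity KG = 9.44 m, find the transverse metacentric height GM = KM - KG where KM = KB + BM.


Formula: GM = KB + BM - KG
Step 1 — KM = KB + BM = 5.45 + 7.12 = 12.57 m
Step 2 — GM = KM - KG = 12.57 - 9.44 = 3.13 m

3.13 m


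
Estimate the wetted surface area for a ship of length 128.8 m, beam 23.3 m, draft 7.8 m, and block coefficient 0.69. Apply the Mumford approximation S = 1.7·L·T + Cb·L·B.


Formula: S = 1.7*L*T + V/T with V = Cb*L*B*T, i.e. S = L * (1.7*T + Cb*B)
Step 1 — 1.7*T = 1.7 * 7.8 = 13.26 m
Step 2 — Cb*B = 0.69 * 23.3 = 16.077 m
Step 3 — 1.7*T + Cb*B = 13.26 + 16.077 = 29.337 m
Step 4 — S = 128.8 * 29.337 ≈ 3778.6 m^2 (5 s.f.)

3778.6 m^2


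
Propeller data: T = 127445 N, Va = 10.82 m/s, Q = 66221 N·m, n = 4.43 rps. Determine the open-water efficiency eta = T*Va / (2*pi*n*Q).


Formula: eta = T * Va / (2 * pi * n * Q)
Step 1 — numerator = T * Va = 127445 * 10.82 = 1378954.9
Step 2 — 2 * pi * n = 2 * pi * 4.43 = 27.834511
Step 3 — denominator = 27.834511 * 66221 = 1843229.15
Step 4 — eta = 1378954.9 / 1843229.15 ≈ 0.74812 (5 s.f.)

0.74812


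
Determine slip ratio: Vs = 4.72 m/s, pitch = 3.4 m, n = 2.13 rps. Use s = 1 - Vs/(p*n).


Formula: s = 1 - Vs / (p * n)
Step 1 — p * n = 3.4 * 2.13 = 7.242
Step 2 — Vs / (p*n) = 4.72 / 7.242 = 0.651754 (6 d.p.)
Step 3 — s = 1 - 0.651754 = 0.348246

0.348246


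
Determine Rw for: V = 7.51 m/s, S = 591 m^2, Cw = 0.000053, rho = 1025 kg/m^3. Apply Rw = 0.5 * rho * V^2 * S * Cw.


Formula: Rw = 0.5 * rho * V^2 * S * Cw
Step 1 — V^2 = 7.51^2 = 56.4001
Step 2 — 0.5 * rho * V^2 = 0.5 * 1025 * 56.4001 = 28905.05125
Step 3 — Rw = 28905.05125 * 591 * 0.000053 ≈ 905.39 N (5 s.f.)

905.39 N


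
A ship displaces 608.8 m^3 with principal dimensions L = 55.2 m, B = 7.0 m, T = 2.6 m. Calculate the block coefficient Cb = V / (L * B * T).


Formula: Cb = V / (L * B * T)
Step 1 — L * B * T = 55.2 * 7.0 * 2.6 = 1004.64 m^3
Step 2 — Cb = 608.8 / 1004.64 ≈ 0.60599 (5 s.f.)

0.60599


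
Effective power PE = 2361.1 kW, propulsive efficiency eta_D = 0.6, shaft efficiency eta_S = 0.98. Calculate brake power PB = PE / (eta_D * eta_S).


Formula: PB = PE / (eta_D * eta_S)
Step 1 — combined efficiency = eta_D * eta_S = 0.6 * 0.98 = 0.588
Step 2 — PB = 2361.1 / 0.588 ≈ 4015.5 kW (5 s.f.)

4015.5 kW


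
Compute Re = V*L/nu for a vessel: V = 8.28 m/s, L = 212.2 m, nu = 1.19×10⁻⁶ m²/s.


Formula: Re = V * L / nu
Step 1 — V * L = 8.28 * 212.2 = 1757.016 m^2/s
Step 2 — Re = 1757.016 / 1.19e-6 = 1.48e+09

1.48e+09


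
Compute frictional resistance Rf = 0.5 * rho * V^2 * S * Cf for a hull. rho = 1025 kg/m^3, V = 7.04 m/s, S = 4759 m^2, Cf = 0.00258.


Formula: Rf = 0.5 * rho * V^2 * S * Cf
Step 1 — V^2 = 7.04^2 = 49.5616
Step 2 — 0.5 * rho * V^2 = 0.5 * 1025 * 49.5616 = 25400.32
Step 3 — Rf = 25400.32 * 4759 * 0.00258 ≈ 311870 N (5 s.f.)

311870 N


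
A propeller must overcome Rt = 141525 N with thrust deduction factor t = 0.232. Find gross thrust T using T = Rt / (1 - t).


Formula: T = Rt / (1 - t)
Step 1 — (1 - t) = 1 - 0.232 = 0.768
Step 2 — T = 141525 / 0.768 ≈ 184280 N (5 s.f.)

184280 N


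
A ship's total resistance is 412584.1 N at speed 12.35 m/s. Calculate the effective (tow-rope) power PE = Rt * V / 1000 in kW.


Formula: PE = Rt * V / 1000 (kW)
Step 1 — PE (W) = 412584.1 * 12.35 = 5095413.635 W
Step 2 — PE (kW) = 5095413.635 / 1000 ≈ 5095.4 kW (5 s.f.)

5095.4 kW


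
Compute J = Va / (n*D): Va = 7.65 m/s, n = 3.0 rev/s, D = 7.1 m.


Formula: J = Va / (n * D)
Step 1 — n * D = 3.0 * 7.1 = 21.3
Step 2 — J = 7.65 / 21.3 ≈ 0.35915 (5 s.f.)

0.35915


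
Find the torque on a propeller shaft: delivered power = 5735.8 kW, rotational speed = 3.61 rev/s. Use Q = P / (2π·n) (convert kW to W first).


Formula: Q = P_W / (2 * pi * n)
Step 1 — P_W = 5735.8 kW * 1000 = 5735800.0 W
Step 2 — 2 * pi * n = 2 * pi * 3.61 = 22.682299
Step 3 — Q = 5735800.0 / 22.682299 ≈ 252880 N·m (5 s.f.)

252880 N·m


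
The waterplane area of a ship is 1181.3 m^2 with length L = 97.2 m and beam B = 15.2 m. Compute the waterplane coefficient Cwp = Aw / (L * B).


Formula: Cwp = Aw / (L * B)
Step 1 — L * B = 97.2 * 15.2 = 1477.44 m^2
Step 2 — Cwp = 1181.3 / 1477.44 ≈ 0.79956 (5 s.f.)

0.79956


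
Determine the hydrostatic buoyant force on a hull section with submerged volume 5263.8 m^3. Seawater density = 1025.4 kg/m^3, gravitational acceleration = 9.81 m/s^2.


Formula: Fb = rho * g * V
Substituting: Fb = 1025.4 * 9.81 * 5263.8
Intermediate: 1025.4 * 9.81 = 10059.174
Result: Fb = 10059.174 * 5263.8 ≈ 52949000 N (5 s.f.)

52949000 N


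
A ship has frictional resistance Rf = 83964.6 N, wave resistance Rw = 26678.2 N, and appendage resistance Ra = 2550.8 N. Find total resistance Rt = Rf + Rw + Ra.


Formula: Rt = Rf + Rw + Ra
Substituting: Rt = 83964.6 + 26678.2 + 2550.8
Result: Rt = 113193.6 N

113193.6 N


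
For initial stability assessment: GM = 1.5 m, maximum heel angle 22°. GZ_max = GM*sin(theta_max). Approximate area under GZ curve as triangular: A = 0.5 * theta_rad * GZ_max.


Formula: GZ_max = GM * sin(theta); Area = 0.5 * theta_rad * GZ_max
Step 1 — GZ_max = 1.5 * sin(22°) = 1.5 * 0.374607 = 0.56191 m
Step 2 — theta_rad = 22 * pi/180 = 0.383972 rad
Step 3 — Area = 0.5 * 0.383972 * 0.56191 ≈ 0.10788 m·rad (5 s.f.)

0.10788 m·rad


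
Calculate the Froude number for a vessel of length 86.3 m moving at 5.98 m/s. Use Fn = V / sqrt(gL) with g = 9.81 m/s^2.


Formula: Fn = V / sqrt(g * L)
Step 1 — g * L = 9.81 * 86.3 = 846.603
Step 2 — sqrt(g * L) = sqrt(846.603) = 29.096443
Step 3 — Fn = 5.98 / 29.096443 ≈ 0.20552 (5 s.f.)

0.20552


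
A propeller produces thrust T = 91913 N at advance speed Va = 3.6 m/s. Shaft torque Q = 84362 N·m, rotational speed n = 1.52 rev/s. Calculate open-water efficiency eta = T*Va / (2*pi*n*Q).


Formula: eta = T * Va / (2 * pi * n * Q)
Step 1 — numerator = T * Va = 91913 * 3.6 = 330886.8
Step 2 — 2 * pi * n = 2 * pi * 1.52 = 9.550442
Step 3 — denominator = 9.550442 * 84362 = 805694.39
Step 4 — eta = 330886.8 / 805694.39 ≈ 0.41069 (5 s.f.)

0.41069


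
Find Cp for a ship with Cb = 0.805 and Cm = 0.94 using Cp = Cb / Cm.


Formula: Cp = Cb / Cm
Substituting: Cp = 0.805 / 0.94
Result: Cp ≈ 0.85638 (5 s.f.)

0.85638


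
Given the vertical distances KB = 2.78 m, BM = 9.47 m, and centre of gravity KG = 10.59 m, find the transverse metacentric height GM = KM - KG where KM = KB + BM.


Formula: GM = KB + BM - KG
Step 1 — KM = KB + BM = 2.78 + 9.47 = 12.25 m
Step 2 — GM = KM - KG = 12.25 - 10.59 = 1.66 m

1.66 m


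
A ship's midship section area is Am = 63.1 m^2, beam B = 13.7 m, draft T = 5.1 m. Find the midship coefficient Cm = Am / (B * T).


Formula: Cm = Am / (B * T)
Step 1 — B * T = 13.7 * 5.1 = 69.87 m^2
Step 2 — Cm = 63.1 / 69.87 ≈ 0.90311 (5 s.f.)

0.90311


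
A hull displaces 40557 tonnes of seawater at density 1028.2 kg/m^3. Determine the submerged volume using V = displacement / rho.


Formula: V = mass / rho
Step 1 — convert tonnes to kg: 40557 t * 1000 = 40557000 kg
Step 2 — V = 40557000 / 1028.2 ≈ 39445 m^3 (5 s.f.)

39445 m^3


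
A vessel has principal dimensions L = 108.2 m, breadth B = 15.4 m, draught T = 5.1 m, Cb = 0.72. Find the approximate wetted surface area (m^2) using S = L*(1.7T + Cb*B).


Formula: S = 1.7*L*T + V/T with V = Cb*L*B*T, i.e. S = L * (1.7*T + Cb*B)
Step 1 — 1.7*T = 1.7 * 5.1 = 8.67 m
Step 2 — Cb*B = 0.72 * 15.4 = 11.088 m
Step 3 — 1.7*T + Cb*B = 8.67 + 11.088 = 19.758 m
Step 4 — S = 108.2 * 19.758 ≈ 2137.8 m^2 (5 s.f.)

2137.8 m^2


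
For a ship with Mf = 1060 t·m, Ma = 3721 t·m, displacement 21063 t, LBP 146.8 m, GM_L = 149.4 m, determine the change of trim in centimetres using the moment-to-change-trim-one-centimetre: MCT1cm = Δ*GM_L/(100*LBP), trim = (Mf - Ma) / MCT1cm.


Formula: net trimming moment = Mf - Ma; MCT1cm = Δ*GM_L/(100*LBP); trim = net moment / MCT1cm
Step 1 — net trimming moment = 1060 - 3721 = -2661 t·m
Step 2 — MCT1cm = 21063 * 149.4 / (100 * 146.8) = 214.3605 t·m/cm
Step 3 — trim = -2661 / 214.3605 ≈ -12.414 cm (5 s.f.)

-12.414 cm


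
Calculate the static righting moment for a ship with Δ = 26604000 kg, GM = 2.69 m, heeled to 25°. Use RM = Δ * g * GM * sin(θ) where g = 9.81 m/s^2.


Formula: GZ = GM * sin(theta); RM = disp * g * GZ
Step 1 — GZ = 2.69 * sin(25°) = 2.69 * 0.422618 = 1.136842 m
Step 2 — RM = 26604000 * 9.81 * 1.136842 ≈ 296700000 N·m (5 s.f.)

296700000 N·m


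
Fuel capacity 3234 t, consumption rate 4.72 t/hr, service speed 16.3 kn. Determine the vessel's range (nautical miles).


Formula: endurance = fuel / rate; range = endurance * speed
Step 1 — endurance = 3234 / 4.72 = 685.1695 hours
Step 2 — range = 685.1695 * 16.3 ≈ 11168 nautical miles (5 s.f.)

11168 NM


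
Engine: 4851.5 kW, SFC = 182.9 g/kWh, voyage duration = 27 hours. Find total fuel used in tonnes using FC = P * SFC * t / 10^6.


Formula: FC (tonnes) = P * SFC * t / 1,000,000
Step 1 — P * SFC * t = 4851.5 * 182.9 * 27 = 23958162.45 g
Step 2 — FC (tonnes) = 23958162.45 / 1,000,000 ≈ 23.958 tonnes (5 s.f.)

23.958 tonnes


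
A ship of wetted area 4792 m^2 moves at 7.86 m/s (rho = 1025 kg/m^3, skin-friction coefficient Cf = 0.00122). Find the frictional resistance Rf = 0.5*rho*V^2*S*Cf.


Formula: Rf = 0.5 * rho * V^2 * S * Cf
Step 1 — V^2 = 7.86^2 = 61.7796
Step 2 — 0.5 * rho * V^2 = 0.5 * 1025 * 61.7796 = 31662.045
Step 3 — Rf = 31662.045 * 4792 * 0.00122 ≈ 185100 N (5 s.f.)

185100 N


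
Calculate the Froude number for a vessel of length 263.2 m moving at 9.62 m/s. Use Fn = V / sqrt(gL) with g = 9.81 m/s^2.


Formula: Fn = V / sqrt(g * L)
Step 1 — g * L = 9.81 * 263.2 = 2581.992
Step 2 — sqrt(g * L) = sqrt(2581.992) = 50.813305
Step 3 — Fn = 9.62 / 50.813305 ≈ 0.18932 (5 s.f.)

0.18932


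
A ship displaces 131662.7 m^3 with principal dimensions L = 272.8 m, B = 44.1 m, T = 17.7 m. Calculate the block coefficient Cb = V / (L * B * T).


Formula: Cb = V / (L * B * T)
Step 1 — L * B * T = 272.8 * 44.1 * 17.7 = 212939.496 m^3
Step 2 — Cb = 131662.7 / 212939.496 ≈ 0.61831 (5 s.f.)

0.61831


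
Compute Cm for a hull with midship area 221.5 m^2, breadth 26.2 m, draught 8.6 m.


Formula: Cm = Am / (B * T)
Step 1 — B * T = 26.2 * 8.6 = 225.32 m^2
Step 2 — Cm = 221.5 / 225.32 ≈ 0.98305 (5 s.f.)

0.98305


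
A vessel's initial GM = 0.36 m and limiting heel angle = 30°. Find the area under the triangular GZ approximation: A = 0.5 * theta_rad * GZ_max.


Formula: GZ_max = GM * sin(theta); Area = 0.5 * theta_rad * GZ_max
Step 1 — GZ_max = 0.36 * sin(30°) = 0.36 * 0.5 = 0.18 m
Step 2 — theta_rad = 30 * pi/180 = 0.523599 rad
Step 3 — Area = 0.5 * 0.523599 * 0.18 ≈ 0.047124 m·rad (5 s.f.)

0.047124 m·rad


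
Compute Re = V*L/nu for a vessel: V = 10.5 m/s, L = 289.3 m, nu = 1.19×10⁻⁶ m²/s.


Formula: Re = V * L / nu
Step 1 — V * L = 10.5 * 289.3 = 3037.65 m^2/s
Step 2 — Re = 3037.65 / 1.19e-6 = 2.55e+09

2.55e+09


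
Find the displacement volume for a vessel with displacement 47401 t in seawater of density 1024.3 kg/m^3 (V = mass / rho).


Formula: V = mass / rho
Step 1 — convert tonnes to kg: 47401 t * 1000 = 47401000 kg
Step 2 — V = 47401000 / 1024.3 ≈ 46276 m^3 (5 s.f.)

46276 m^3


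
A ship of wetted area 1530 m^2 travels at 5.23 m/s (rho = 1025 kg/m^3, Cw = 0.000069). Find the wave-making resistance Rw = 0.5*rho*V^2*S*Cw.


Formula: Rw = 0.5 * rho * V^2 * S * Cw
Step 1 — V^2 = 5.23^2 = 27.3529
Step 2 — 0.5 * rho * V^2 = 0.5 * 1025 * 27.3529 = 14018.36125
Step 3 — Rw = 14018.36125 * 1530 * 0.000069 ≈ 1479.9 N (5 s.f.)

1479.9 N


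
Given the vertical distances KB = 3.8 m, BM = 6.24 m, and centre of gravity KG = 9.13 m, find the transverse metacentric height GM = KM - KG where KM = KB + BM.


Formula: GM = KB + BM - KG
Step 1 — KM = KB + BM = 3.8 + 6.24 = 10.04 m
Step 2 — GM = KM - KG = 10.04 - 9.13 = 0.91 m

0.91 m


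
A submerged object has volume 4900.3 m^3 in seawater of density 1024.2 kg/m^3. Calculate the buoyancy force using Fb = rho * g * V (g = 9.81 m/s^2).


Formula: Fb = rho * g * V
Substituting: Fb = 1024.2 * 9.81 * 4900.3
Intermediate: 1024.2 * 9.81 = 10047.402
Result: Fb = 10047.402 * 4900.3 ≈ 49235000 N (5 s.f.)

49235000 N


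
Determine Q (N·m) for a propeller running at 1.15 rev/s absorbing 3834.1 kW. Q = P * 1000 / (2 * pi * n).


Formula: Q = P_W / (2 * pi * n)
Step 1 — P_W = 3834.1 kW * 1000 = 3834100.0 W
Step 2 — 2 * pi * n = 2 * pi * 1.15 = 7.225663
Step 3 — Q = 3834100.0 / 7.225663 ≈ 530620 N·m (5 s.f.)

530620 N·m


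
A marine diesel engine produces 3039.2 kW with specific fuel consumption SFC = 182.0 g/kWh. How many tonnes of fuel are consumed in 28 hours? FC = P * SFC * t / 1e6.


Formula: FC (tonnes) = P * SFC * t / 1,000,000
Step 1 — P * SFC * t = 3039.2 * 182.0 * 28 = 15487763.2 g
Step 2 — FC (tonnes) = 15487763.2 / 1,000,000 ≈ 15.488 tonnes (5 s.f.)

15.488 tonnes


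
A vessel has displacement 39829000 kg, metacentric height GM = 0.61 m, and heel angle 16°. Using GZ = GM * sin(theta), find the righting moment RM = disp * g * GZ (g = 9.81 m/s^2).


Formula: GZ = GM * sin(theta); RM = disp * g * GZ
Step 1 — GZ = 0.61 * sin(16°) = 0.61 * 0.275637 = 0.168139 m
Step 2 — RM = 39829000 * 9.81 * 0.168139 ≈ 65696000 N·m (5 s.f.)

65696000 N·m


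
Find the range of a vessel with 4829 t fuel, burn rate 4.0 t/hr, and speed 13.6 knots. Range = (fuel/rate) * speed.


Formula: endurance = fuel / rate; range = endurance * speed
Step 1 — endurance = 4829 / 4.0 = 1207.25 hours
Step 2 — range = 1207.25 * 13.6 ≈ 16419 nautical miles (5 s.f.)

16419 NM


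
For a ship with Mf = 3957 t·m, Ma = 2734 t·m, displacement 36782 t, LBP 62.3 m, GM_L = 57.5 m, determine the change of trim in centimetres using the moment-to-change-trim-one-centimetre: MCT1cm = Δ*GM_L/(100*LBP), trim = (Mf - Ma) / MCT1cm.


Formula: net trimming moment = Mf - Ma; MCT1cm = Δ*GM_L/(100*LBP); trim = net moment / MCT1cm
Step 1 — net trimming moment = 3957 - 2734 = 1223 t·m
Step 2 — MCT1cm = 36782 * 57.5 / (100 * 62.3) = 339.4807 t·m/cm
Step 3 — trim = 1223 / 339.4807 ≈ 3.6026 cm (5 s.f.)

3.6026 cm


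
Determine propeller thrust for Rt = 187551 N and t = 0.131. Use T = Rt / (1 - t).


Formula: T = Rt / (1 - t)
Step 1 — (1 - t) = 1 - 0.131 = 0.869
Step 2 — T = 187551 / 0.869 ≈ 215820 N (5 s.f.)

215820 N


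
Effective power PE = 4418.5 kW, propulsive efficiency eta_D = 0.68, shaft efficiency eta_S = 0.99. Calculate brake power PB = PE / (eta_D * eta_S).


Formula: PB = PE / (eta_D * eta_S)
Step 1 — combined efficiency = eta_D * eta_S = 0.68 * 0.99 = 0.6732
Step 2 — PB = 4418.5 / 0.6732 ≈ 6563.4 kW (5 s.f.)

6563.4 kW


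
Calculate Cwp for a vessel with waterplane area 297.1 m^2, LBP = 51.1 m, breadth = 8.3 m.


Formula: Cwp = Aw / (L * B)
Step 1 — L * B = 51.1 * 8.3 = 424.13 m^2
Step 2 — Cwp = 297.1 / 424.13 ≈ 0.70049 (5 s.f.)

0.70049


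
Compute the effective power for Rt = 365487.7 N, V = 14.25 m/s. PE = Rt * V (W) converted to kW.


Formula: PE = Rt * V / 1000 (kW)
Step 1 — PE (W) = 365487.7 * 14.25 = 5208199.725 W
Step 2 — PE (kW) = 5208199.725 / 1000 ≈ 5208.2 kW (5 s.f.)

5208.2 kW


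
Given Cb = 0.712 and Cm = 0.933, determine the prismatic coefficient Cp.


Formula: Cp = Cb / Cm
Substituting: Cp = 0.712 / 0.933
Result: Cp ≈ 0.76313 (5 s.f.)

0.76313


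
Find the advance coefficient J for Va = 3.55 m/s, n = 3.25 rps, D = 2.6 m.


Formula: J = Va / (n * D)
Step 1 — n * D = 3.25 * 2.6 = 8.45
Step 2 — J = 3.55 / 8.45 ≈ 0.42012 (5 s.f.)

0.42012


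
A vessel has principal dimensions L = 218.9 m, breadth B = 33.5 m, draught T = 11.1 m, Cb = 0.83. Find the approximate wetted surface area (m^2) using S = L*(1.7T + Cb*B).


Formula: S = 1.7*L*T + V/T with V = Cb*L*B*T, i.e. S = L * (1.7*T + Cb*B)
Step 1 — 1.7*T = 1.7 * 11.1 = 18.87 m
Step 2 — Cb*B = 0.83 * 33.5 = 27.805 m
Step 3 — 1.7*T + Cb*B = 18.87 + 27.805 = 46.675 m
Step 4 — S = 218.9 * 46.675 ≈ 10217 m^2 (5 s.f.)

10217 m^2


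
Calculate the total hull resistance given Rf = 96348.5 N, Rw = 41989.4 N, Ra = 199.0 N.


Formula: Rt = Rf + Rw + Ra
Substituting: Rt = 96348.5 + 41989.4 + 199.0
Result: Rt = 138536.9 N

138536.9 N


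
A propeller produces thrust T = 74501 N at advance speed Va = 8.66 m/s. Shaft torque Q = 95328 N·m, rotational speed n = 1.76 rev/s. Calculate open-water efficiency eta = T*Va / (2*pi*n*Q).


Formula: eta = T * Va / (2 * pi * n * Q)
Step 1 — numerator = T * Va = 74501 * 8.66 = 645178.66
Step 2 — 2 * pi * n = 2 * pi * 1.76 = 11.058406
Step 3 — denominator = 11.058406 * 95328 = 1054175.73
Step 4 — eta = 645178.66 / 1054175.73 ≈ 0.61202 (5 s.f.)

0.61202


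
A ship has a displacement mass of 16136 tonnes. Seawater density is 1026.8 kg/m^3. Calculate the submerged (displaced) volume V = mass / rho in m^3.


Formula: V = mass / rho
Step 1 — convert tonnes to kg: 16136 t * 1000 = 16136000 kg
Step 2 — V = 16136000 / 1026.8 ≈ 15715 m^3 (5 s.f.)

15715 m^3


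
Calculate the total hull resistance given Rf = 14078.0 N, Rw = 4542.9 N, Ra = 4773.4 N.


Formula: Rt = Rf + Rw + Ra
Substituting: Rt = 14078.0 + 4542.9 + 4773.4
Result: Rt = 23394.3 N

23394.3 N


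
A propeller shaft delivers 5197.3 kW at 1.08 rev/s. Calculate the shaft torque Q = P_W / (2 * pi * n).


Formula: Q = P_W / (2 * pi * n)
Step 1 — P_W = 5197.3 kW * 1000 = 5197300.0 W
Step 2 — 2 * pi * n = 2 * pi * 1.08 = 6.78584
Step 3 — Q = 5197300.0 / 6.78584 ≈ 765900 N·m (5 s.f.)

765900 N·m


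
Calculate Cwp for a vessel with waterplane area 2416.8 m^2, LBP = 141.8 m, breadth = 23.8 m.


Formula: Cwp = Aw / (L * B)
Step 1 — L * B = 141.8 * 23.8 = 3374.84 m^2
Step 2 — Cwp = 2416.8 / 3374.84 ≈ 0.71612 (5 s.f.)

0.71612


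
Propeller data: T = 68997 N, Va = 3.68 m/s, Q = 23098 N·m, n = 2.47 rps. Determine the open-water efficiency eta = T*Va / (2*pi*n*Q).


Formula: eta = T * Va / (2 * pi * n * Q)
Step 1 — numerator = T * Va = 68997 * 3.68 = 253908.96
Step 2 — 2 * pi * n = 2 * pi * 2.47 = 15.519468
Step 3 — denominator = 15.519468 * 23098 = 358468.67
Step 4 — eta = 253908.96 / 358468.67 ≈ 0.70832 (5 s.f.)

0.70832


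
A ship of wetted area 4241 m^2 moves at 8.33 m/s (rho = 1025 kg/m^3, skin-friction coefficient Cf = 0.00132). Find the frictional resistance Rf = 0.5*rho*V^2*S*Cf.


Formula: Rf = 0.5 * rho * V^2 * S * Cf
Step 1 — V^2 = 8.33^2 = 69.3889
Step 2 — 0.5 * rho * V^2 = 0.5 * 1025 * 69.3889 = 35561.81125
Step 3 — Rf = 35561.81125 * 4241 * 0.00132 ≈ 199080 N (5 s.f.)

199080 N


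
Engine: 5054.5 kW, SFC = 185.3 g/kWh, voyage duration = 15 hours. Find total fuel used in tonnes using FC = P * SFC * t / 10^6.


Formula: FC (tonnes) = P * SFC * t / 1,000,000
Step 1 — P * SFC * t = 5054.5 * 185.3 * 15 = 14048982.75 g
Step 2 — FC (tonnes) = 14048982.75 / 1,000,000 ≈ 14.049 tonnes (5 s.f.)

14.049 tonnes


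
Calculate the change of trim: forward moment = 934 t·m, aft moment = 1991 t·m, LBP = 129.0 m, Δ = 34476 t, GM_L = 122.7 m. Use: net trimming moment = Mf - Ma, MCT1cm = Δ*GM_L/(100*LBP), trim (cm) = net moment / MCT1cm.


Formula: net trimming moment = Mf - Ma; MCT1cm = Δ*GM_L/(100*LBP); trim = net moment / MCT1cm
Step 1 — net trimming moment = 934 - 1991 = -1057 t·m
Step 2 — MCT1cm = 34476 * 122.7 / (100 * 129.0) = 327.9229 t·m/cm
Step 3 — trim = -1057 / 327.9229 ≈ -3.2233 cm (5 s.f.)

-3.2233 cm


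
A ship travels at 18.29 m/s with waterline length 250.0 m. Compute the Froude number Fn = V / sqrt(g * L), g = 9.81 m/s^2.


Formula: Fn = V / sqrt(g * L)
Step 1 — g * L = 9.81 * 250.0 = 2452.5
Step 2 — sqrt(g * L) = sqrt(2452.5) = 49.522722
Step 3 — Fn = 18.29 / 49.522722 ≈ 0.36933 (5 s.f.)

0.36933


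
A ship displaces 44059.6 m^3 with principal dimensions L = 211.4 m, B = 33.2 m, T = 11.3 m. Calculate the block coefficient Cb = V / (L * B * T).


Formula: Cb = V / (L * B * T)
Step 1 — L * B * T = 211.4 * 33.2 * 11.3 = 79308.824 m^3
Step 2 — Cb = 44059.6 / 79308.824 ≈ 0.55554 (5 s.f.)

0.55554


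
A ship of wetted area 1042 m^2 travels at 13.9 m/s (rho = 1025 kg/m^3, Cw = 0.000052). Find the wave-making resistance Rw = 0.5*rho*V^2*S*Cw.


Formula: Rw = 0.5 * rho * V^2 * S * Cw
Step 1 — V^2 = 13.9^2 = 193.21
Step 2 — 0.5 * rho * V^2 = 0.5 * 1025 * 193.21 = 99020.125
Step 3 — Rw = 99020.125 * 1042 * 0.000052 ≈ 5365.3 N (5 s.f.)

5365.3 N


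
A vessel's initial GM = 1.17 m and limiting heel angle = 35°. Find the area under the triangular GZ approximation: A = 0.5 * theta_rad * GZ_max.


Formula: GZ_max = GM * sin(theta); Area = 0.5 * theta_rad * GZ_max
Step 1 — GZ_max = 1.17 * sin(35°) = 1.17 * 0.573576 = 0.671084 m
Step 2 — theta_rad = 35 * pi/180 = 0.610865 rad
Step 3 — Area = 0.5 * 0.610865 * 0.671084 ≈ 0.20497 m·rad (5 s.f.)

0.20497 m·rad


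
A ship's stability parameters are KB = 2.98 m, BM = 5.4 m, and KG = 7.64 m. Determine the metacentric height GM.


Formula: GM = KB + BM - KG
Step 1 — KM = KB + BM = 2.98 + 5.4 = 8.38 m
Step 2 — GM = KM - KG = 8.38 - 7.64 = 0.74 m

0.74 m


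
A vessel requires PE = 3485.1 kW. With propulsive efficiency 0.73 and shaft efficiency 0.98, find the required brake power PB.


Formula: PB = PE / (eta_D * eta_S)
Step 1 — combined efficiency = eta_D * eta_S = 0.73 * 0.98 = 0.7154
Step 2 — PB = 3485.1 / 0.7154 ≈ 4871.5 kW (5 s.f.)

4871.5 kW


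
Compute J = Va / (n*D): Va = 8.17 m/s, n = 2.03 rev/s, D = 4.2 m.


Formula: J = Va / (n * D)
Step 1 — n * D = 2.03 * 4.2 = 8.526
Step 2 — J = 8.17 / 8.526 ≈ 0.95825 (5 s.f.)

0.95825


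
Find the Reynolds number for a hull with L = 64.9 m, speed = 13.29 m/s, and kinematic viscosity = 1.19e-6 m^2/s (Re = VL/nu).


Formula: Re = V * L / nu
Step 1 — V * L = 13.29 * 64.9 = 862.521 m^2/s
Step 2 — Re = 862.521 / 1.19e-6 = 7.25e+08

7.25e+08


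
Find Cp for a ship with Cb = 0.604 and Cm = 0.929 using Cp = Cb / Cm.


Formula: Cp = Cb / Cm
Substituting: Cp = 0.604 / 0.929
Result: Cp ≈ 0.65016 (5 s.f.)

0.65016


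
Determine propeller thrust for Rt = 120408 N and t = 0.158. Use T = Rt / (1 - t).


Formula: T = Rt / (1 - t)
Step 1 — (1 - t) = 1 - 0.158 = 0.842
Step 2 — T = 120408 / 0.842 ≈ 143000 N (5 s.f.)

143000 N


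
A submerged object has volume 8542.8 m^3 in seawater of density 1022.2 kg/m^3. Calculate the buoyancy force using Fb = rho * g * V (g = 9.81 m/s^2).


Formula: Fb = rho * g * V
Substituting: Fb = 1022.2 * 9.81 * 8542.8
Intermediate: 1022.2 * 9.81 = 10027.782
Result: Fb = 10027.782 * 8542.8 ≈ 85665000 N (5 s.f.)

85665000 N


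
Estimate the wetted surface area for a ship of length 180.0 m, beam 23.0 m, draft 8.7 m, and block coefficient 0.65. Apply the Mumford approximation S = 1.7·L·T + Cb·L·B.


Formula: S = 1.7*L*T + V/T with V = Cb*L*B*T, i.e. S = L * (1.7*T + Cb*B)
Step 1 — 1.7*T = 1.7 * 8.7 = 14.79 m
Step 2 — Cb*B = 0.65 * 23.0 = 14.95 m
Step 3 — 1.7*T + Cb*B = 14.79 + 14.95 = 29.74 m
Step 4 — S = 180.0 * 29.74 ≈ 5353.2 m^2 (5 s.f.)

5353.2 m^2


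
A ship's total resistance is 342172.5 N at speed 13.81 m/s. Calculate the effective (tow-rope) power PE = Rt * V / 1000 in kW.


Formula: PE = Rt * V / 1000 (kW)
Step 1 — PE (W) = 342172.5 * 13.81 = 4725402.225 W
Step 2 — PE (kW) = 4725402.225 / 1000 ≈ 4725.4 kW (5 s.f.)

4725.4 kW


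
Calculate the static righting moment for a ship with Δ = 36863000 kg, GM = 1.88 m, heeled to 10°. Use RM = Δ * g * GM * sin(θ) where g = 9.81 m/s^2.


Formula: GZ = GM * sin(theta); RM = disp * g * GZ
Step 1 — GZ = 1.88 * sin(10°) = 1.88 * 0.173648 = 0.326458 m
Step 2 — RM = 36863000 * 9.81 * 0.326458 ≈ 118060000 N·m (5 s.f.)

118060000 N·m


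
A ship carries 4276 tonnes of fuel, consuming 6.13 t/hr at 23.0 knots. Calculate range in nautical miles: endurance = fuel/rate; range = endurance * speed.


Formula: endurance = fuel / rate; range = endurance * speed
Step 1 — endurance = 4276 / 6.13 = 697.553 hours
Step 2 — range = 697.553 * 23.0 ≈ 16044 nautical miles (5 s.f.)

16044 NM


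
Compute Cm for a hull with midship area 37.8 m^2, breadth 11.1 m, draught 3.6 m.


Formula: Cm = Am / (B * T)
Step 1 — B * T = 11.1 * 3.6 = 39.96 m^2
Step 2 — Cm = 37.8 / 39.96 ≈ 0.94595 (5 s.f.)

0.94595


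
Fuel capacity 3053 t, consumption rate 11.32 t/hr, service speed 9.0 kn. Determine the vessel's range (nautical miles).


Formula: endurance = fuel / rate; range = endurance * speed
Step 1 — endurance = 3053 / 11.32 = 269.6996 hours
Step 2 — range = 269.6996 * 9.0 ≈ 2427.3 nautical miles (5 s.f.)

2427.3 NM


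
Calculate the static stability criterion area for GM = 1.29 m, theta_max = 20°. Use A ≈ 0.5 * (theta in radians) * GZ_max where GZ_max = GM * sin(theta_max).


Formula: GZ_max = GM * sin(theta); Area = 0.5 * theta_rad * GZ_max
Step 1 — GZ_max = 1.29 * sin(20°) = 1.29 * 0.34202 = 0.441206 m
Step 2 — theta_rad = 20 * pi/180 = 0.349066 rad
Step 3 — Area = 0.5 * 0.349066 * 0.441206 ≈ 0.077005 m·rad (5 s.f.)

0.077005 m·rad


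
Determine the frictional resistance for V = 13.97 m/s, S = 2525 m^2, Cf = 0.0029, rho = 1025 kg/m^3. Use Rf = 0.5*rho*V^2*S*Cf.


Formula: Rf = 0.5 * rho * V^2 * S * Cf
Step 1 — V^2 = 13.97^2 = 195.1609
Step 2 — 0.5 * rho * V^2 = 0.5 * 1025 * 195.1609 = 100019.96125
Step 3 — Rf = 100019.96125 * 2525 * 0.0029 ≈ 732400 N (5 s.f.)

732400 N


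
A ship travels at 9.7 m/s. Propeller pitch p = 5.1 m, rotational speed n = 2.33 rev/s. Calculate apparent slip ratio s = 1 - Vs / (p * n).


Formula: s = 1 - Vs / (p * n)
Step 1 — p * n = 5.1 * 2.33 = 11.883
Step 2 — Vs / (p*n) = 9.7 / 11.883 = 0.816292 (6 d.p.)
Step 3 — s = 1 - 0.816292 = 0.183708

0.183708


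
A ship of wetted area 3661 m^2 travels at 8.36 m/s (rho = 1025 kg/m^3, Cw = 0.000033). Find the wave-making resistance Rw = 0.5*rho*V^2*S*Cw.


Formula: Rw = 0.5 * rho * V^2 * S * Cw
Step 1 — V^2 = 8.36^2 = 69.8896
Step 2 — 0.5 * rho * V^2 = 0.5 * 1025 * 69.8896 = 35818.42
Step 3 — Rw = 35818.42 * 3661 * 0.000033 ≈ 4327.3 N (5 s.f.)

4327.3 N


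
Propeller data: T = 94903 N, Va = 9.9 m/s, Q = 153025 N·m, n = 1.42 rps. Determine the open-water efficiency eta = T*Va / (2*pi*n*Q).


Formula: eta = T * Va / (2 * pi * n * Q)
Step 1 — numerator = T * Va = 94903 * 9.9 = 939539.7
Step 2 — 2 * pi * n = 2 * pi * 1.42 = 8.922123
Step 3 — denominator = 8.922123 * 153025 = 1365307.87
Step 4 — eta = 939539.7 / 1365307.87 ≈ 0.68815 (5 s.f.)

0.68815


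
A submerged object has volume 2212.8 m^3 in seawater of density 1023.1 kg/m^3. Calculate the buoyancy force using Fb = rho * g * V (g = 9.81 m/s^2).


Formula: Fb = rho * g * V
Substituting: Fb = 1023.1 * 9.81 * 2212.8
Intermediate: 1023.1 * 9.81 = 10036.611
Result: Fb = 10036.611 * 2212.8 ≈ 22209000 N (5 s.f.)

22209000 N


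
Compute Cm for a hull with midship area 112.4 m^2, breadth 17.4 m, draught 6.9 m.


Formula: Cm = Am / (B * T)
Step 1 — B * T = 17.4 * 6.9 = 120.06 m^2
Step 2 — Cm = 112.4 / 120.06 ≈ 0.93620 (5 s.f.)

0.93620


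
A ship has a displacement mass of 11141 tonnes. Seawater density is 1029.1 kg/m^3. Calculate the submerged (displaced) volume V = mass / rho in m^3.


Formula: V = mass / rho
Step 1 — convert tonnes to kg: 11141 t * 1000 = 11141000 kg
Step 2 — V = 11141000 / 1029.1 ≈ 10826 m^3 (5 s.f.)

10826 m^3


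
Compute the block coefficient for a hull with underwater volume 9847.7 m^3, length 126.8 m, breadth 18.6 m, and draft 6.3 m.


Formula: Cb = V / (L * B * T)
Step 1 — L * B * T = 126.8 * 18.6 * 6.3 = 14858.424 m^3
Step 2 — Cb = 9847.7 / 14858.424 ≈ 0.66277 (5 s.f.)

0.66277


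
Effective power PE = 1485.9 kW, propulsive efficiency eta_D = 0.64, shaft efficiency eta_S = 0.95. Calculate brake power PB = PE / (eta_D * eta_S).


Formula: PB = PE / (eta_D * eta_S)
Step 1 — combined efficiency = eta_D * eta_S = 0.64 * 0.95 = 0.608
Step 2 — PB = 1485.9 / 0.608 ≈ 2443.9 kW (5 s.f.)

2443.9 kW


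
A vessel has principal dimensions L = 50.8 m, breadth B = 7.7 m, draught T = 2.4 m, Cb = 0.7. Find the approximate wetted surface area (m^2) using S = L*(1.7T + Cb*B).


Formula: S = 1.7*L*T + V/T with V = Cb*L*B*T, i.e. S = L * (1.7*T + Cb*B)
Step 1 — 1.7*T = 1.7 * 2.4 = 4.08 m
Step 2 — Cb*B = 0.7 * 7.7 = 5.39 m
Step 3 — 1.7*T + Cb*B = 4.08 + 5.39 = 9.47 m
Step 4 — S = 50.8 * 9.47 ≈ 481.08 m^2 (5 s.f.)

481.08 m^2


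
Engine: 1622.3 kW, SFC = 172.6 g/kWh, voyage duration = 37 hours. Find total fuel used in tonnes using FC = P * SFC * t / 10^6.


Formula: FC (tonnes) = P * SFC * t / 1,000,000
Step 1 — P * SFC * t = 1622.3 * 172.6 * 37 = 10360332.26 g
Step 2 — FC (tonnes) = 10360332.26 / 1,000,000 ≈ 10.360 tonnes (5 s.f.)

10.360 tonnes


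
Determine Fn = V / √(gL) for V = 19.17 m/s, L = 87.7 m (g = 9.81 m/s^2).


Formula: Fn = V / sqrt(g * L)
Step 1 — g * L = 9.81 * 87.7 = 860.337
Step 2 — sqrt(g * L) = sqrt(860.337) = 29.331502
Step 3 — Fn = 19.17 / 29.331502 ≈ 0.65356 (5 s.f.)

0.65356


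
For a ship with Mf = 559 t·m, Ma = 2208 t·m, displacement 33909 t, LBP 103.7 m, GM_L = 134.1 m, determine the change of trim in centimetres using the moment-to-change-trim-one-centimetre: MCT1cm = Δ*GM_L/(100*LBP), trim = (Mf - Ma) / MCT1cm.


Formula: net trimming moment = Mf - Ma; MCT1cm = Δ*GM_L/(100*LBP); trim = net moment / MCT1cm
Step 1 — net trimming moment = 559 - 2208 = -1649 t·m
Step 2 — MCT1cm = 33909 * 134.1 / (100 * 103.7) = 438.4954 t·m/cm
Step 3 — trim = -1649 / 438.4954 ≈ -3.7606 cm (5 s.f.)

-3.7606 cm


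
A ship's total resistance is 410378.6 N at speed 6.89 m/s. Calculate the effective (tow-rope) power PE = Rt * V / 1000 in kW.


Formula: PE = Rt * V / 1000 (kW)
Step 1 — PE (W) = 410378.6 * 6.89 = 2827508.554 W
Step 2 — PE (kW) = 2827508.554 / 1000 ≈ 2827.5 kW (5 s.f.)

2827.5 kW


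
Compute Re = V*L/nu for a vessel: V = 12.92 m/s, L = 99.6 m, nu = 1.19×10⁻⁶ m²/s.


Formula: Re = V * L / nu
Step 1 — V * L = 12.92 * 99.6 = 1286.832 m^2/s
Step 2 — Re = 1286.832 / 1.19e-6 = 1.08e+09

1.08e+09


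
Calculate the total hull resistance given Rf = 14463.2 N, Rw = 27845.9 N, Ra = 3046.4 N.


Formula: Rt = Rf + Rw + Ra
Substituting: Rt = 14463.2 + 27845.9 + 3046.4
Result: Rt = 45355.5 N

45355.5 N


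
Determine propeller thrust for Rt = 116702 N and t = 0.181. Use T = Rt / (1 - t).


Formula: T = Rt / (1 - t)
Step 1 — (1 - t) = 1 - 0.181 = 0.819
Step 2 — T = 116702 / 0.819 ≈ 142490 N (5 s.f.)

142490 N


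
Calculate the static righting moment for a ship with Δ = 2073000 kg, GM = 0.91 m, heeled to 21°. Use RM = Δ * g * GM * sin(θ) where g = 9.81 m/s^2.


Formula: GZ = GM * sin(theta); RM = disp * g * GZ
Step 1 — GZ = 0.91 * sin(21°) = 0.91 * 0.358368 = 0.326115 m
Step 2 — RM = 2073000 * 9.81 * 0.326115 ≈ 6631900 N·m (5 s.f.)

6631900 N·m


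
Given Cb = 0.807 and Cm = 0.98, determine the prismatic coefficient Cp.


Formula: Cp = Cb / Cm
Substituting: Cp = 0.807 / 0.98
Result: Cp ≈ 0.82347 (5 s.f.)

0.82347


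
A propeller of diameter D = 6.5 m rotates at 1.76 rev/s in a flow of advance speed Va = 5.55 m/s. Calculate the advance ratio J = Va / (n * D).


Formula: J = Va / (n * D)
Step 1 — n * D = 1.76 * 6.5 = 11.44
Step 2 — J = 5.55 / 11.44 ≈ 0.48514 (5 s.f.)

0.48514


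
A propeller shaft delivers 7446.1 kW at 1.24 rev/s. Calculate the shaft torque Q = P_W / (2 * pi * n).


Formula: Q = P_W / (2 * pi * n)
Step 1 — P_W = 7446.1 kW * 1000 = 7446100.0 W
Step 2 — 2 * pi * n = 2 * pi * 1.24 = 7.79115
Step 3 — Q = 7446100.0 / 7.79115 ≈ 955710 N·m (5 s.f.)

955710 N·m


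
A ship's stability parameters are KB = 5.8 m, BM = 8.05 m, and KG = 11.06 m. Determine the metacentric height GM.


Formula: GM = KB + BM - KG
Step 1 — KM = KB + BM = 5.8 + 8.05 = 13.85 m
Step 2 — GM = KM - KG = 13.85 - 11.06 = 2.79 m

2.79 m


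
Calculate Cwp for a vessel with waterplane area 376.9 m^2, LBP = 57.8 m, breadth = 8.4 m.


Formula: Cwp = Aw / (L * B)
Step 1 — L * B = 57.8 * 8.4 = 485.52 m^2
Step 2 — Cwp = 376.9 / 485.52 ≈ 0.77628 (5 s.f.)

0.77628


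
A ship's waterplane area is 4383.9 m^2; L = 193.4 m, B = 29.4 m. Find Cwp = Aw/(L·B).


Formula: Cwp = Aw / (L * B)
Step 1 — L * B = 193.4 * 29.4 = 5685.96 m^2
Step 2 — Cwp = 4383.9 / 5685.96 ≈ 0.77100 (5 s.f.)

0.77100


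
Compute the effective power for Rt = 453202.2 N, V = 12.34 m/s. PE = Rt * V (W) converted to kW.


Formula: PE = Rt * V / 1000 (kW)
Step 1 — PE (W) = 453202.2 * 12.34 = 5592515.148 W
Step 2 — PE (kW) = 5592515.148 / 1000 ≈ 5592.5 kW (5 s.f.)

5592.5 kW


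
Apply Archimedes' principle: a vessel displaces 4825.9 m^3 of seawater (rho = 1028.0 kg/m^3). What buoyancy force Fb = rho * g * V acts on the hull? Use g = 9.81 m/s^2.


Formula: Fb = rho * g * V
Substituting: Fb = 1028.0 * 9.81 * 4825.9
Intermediate: 1028.0 * 9.81 = 10084.68
Result: Fb = 10084.68 * 4825.9 ≈ 48668000 N (5 s.f.)

48668000 N


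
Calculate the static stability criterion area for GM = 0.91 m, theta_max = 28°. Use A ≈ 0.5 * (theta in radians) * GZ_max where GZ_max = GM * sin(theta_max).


Formula: GZ_max = GM * sin(theta); Area = 0.5 * theta_rad * GZ_max
Step 1 — GZ_max = 0.91 * sin(28°) = 0.91 * 0.469472 = 0.42722 m
Step 2 — theta_rad = 28 * pi/180 = 0.488692 rad
Step 3 — Area = 0.5 * 0.488692 * 0.42722 ≈ 0.10439 m·rad (5 s.f.)

0.10439 m·rad


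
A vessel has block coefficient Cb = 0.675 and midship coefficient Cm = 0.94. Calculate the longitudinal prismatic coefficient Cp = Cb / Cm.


Formula: Cp = Cb / Cm
Substituting: Cp = 0.675 / 0.94
Result: Cp ≈ 0.71809 (5 s.f.)

0.71809


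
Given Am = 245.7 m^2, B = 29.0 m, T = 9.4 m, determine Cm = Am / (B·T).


Formula: Cm = Am / (B * T)
Step 1 — B * T = 29.0 * 9.4 = 272.6 m^2
Step 2 — Cm = 245.7 / 272.6 ≈ 0.90132 (5 s.f.)

0.90132


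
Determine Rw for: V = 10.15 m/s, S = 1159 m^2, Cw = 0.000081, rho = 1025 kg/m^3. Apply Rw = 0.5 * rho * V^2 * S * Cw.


Formula: Rw = 0.5 * rho * V^2 * S * Cw
Step 1 — V^2 = 10.15^2 = 103.0225
Step 2 — 0.5 * rho * V^2 = 0.5 * 1025 * 103.0225 = 52799.03125
Step 3 — Rw = 52799.03125 * 1159 * 0.000081 ≈ 4956.7 N (5 s.f.)

4956.7 N


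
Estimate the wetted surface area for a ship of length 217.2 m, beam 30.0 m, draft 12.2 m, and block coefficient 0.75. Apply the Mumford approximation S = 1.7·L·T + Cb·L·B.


Formula: S = 1.7*L*T + V/T with V = Cb*L*B*T, i.e. S = L * (1.7*T + Cb*B)
Step 1 — 1.7*T = 1.7 * 12.2 = 20.74 m
Step 2 — Cb*B = 0.75 * 30.0 = 22.5 m
Step 3 — 1.7*T + Cb*B = 20.74 + 22.5 = 43.24 m
Step 4 — S = 217.2 * 43.24 ≈ 9391.7 m^2 (5 s.f.)

9391.7 m^2


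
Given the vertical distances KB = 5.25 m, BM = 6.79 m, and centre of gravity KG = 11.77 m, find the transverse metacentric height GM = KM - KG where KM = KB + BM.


Formula: GM = KB + BM - KG
Step 1 — KM = KB + BM = 5.25 + 6.79 = 12.04 m
Step 2 — GM = KM - KG = 12.04 - 11.77 = 0.27 m

0.27 m


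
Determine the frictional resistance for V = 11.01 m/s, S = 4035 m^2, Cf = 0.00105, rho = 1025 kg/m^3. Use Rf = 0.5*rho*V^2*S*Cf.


Formula: Rf = 0.5 * rho * V^2 * S * Cf
Step 1 — V^2 = 11.01^2 = 121.2201
Step 2 — 0.5 * rho * V^2 = 0.5 * 1025 * 121.2201 = 62125.30125
Step 3 — Rf = 62125.30125 * 4035 * 0.00105 ≈ 263210 N (5 s.f.)

263210 N


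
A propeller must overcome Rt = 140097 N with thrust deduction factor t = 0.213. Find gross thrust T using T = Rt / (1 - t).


Formula: T = Rt / (1 - t)
Step 1 — (1 - t) = 1 - 0.213 = 0.787
Step 2 — T = 140097 / 0.787 ≈ 178010 N (5 s.f.)

178010 N


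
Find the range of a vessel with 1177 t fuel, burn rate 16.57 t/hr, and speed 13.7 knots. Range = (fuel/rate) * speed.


Formula: endurance = fuel / rate; range = endurance * speed
Step 1 — endurance = 1177 / 16.57 = 71.032 hours
Step 2 — range = 71.032 * 13.7 ≈ 973.14 nautical miles (5 s.f.)

973.14 NM


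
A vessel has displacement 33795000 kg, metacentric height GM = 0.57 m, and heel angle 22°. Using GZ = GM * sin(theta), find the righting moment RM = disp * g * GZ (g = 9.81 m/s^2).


Formula: GZ = GM * sin(theta); RM = disp * g * GZ
Step 1 — GZ = 0.57 * sin(22°) = 0.57 * 0.374607 = 0.213526 m
Step 2 — RM = 33795000 * 9.81 * 0.213526 ≈ 70790000 N·m (5 s.f.)

70790000 N·m


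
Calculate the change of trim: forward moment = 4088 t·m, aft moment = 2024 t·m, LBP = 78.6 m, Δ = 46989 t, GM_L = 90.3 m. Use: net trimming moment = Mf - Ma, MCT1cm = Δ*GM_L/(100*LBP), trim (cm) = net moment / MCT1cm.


Formula: net trimming moment = Mf - Ma; MCT1cm = Δ*GM_L/(100*LBP); trim = net moment / MCT1cm
Step 1 — net trimming moment = 4088 - 2024 = 2064 t·m
Step 2 — MCT1cm = 46989 * 90.3 / (100 * 78.6) = 539.8355 t·m/cm
Step 3 — trim = 2064 / 539.8355 ≈ 3.8234 cm (5 s.f.)

3.8234 cm
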